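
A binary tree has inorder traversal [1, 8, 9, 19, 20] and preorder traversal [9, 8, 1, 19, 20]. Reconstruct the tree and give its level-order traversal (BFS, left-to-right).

Inorder:  [1, 8, 9, 19, 20]
Preorder: [9, 8, 1, 19, 20]
Algorithm: preorder visits root first, so consume preorder in order;
for each root, split the current inorder slice at that value into
left-subtree inorder and right-subtree inorder, then recurse.
Recursive splits:
  root=9; inorder splits into left=[1, 8], right=[19, 20]
  root=8; inorder splits into left=[1], right=[]
  root=1; inorder splits into left=[], right=[]
  root=19; inorder splits into left=[], right=[20]
  root=20; inorder splits into left=[], right=[]
Reconstructed level-order: [9, 8, 19, 1, 20]


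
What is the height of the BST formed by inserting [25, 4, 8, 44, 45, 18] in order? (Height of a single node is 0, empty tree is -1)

Insertion order: [25, 4, 8, 44, 45, 18]
Tree (level-order array): [25, 4, 44, None, 8, None, 45, None, 18]
Compute height bottom-up (empty subtree = -1):
  height(18) = 1 + max(-1, -1) = 0
  height(8) = 1 + max(-1, 0) = 1
  height(4) = 1 + max(-1, 1) = 2
  height(45) = 1 + max(-1, -1) = 0
  height(44) = 1 + max(-1, 0) = 1
  height(25) = 1 + max(2, 1) = 3
Height = 3


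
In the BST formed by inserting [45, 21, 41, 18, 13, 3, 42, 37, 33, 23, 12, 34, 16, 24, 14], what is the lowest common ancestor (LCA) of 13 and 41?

Tree insertion order: [45, 21, 41, 18, 13, 3, 42, 37, 33, 23, 12, 34, 16, 24, 14]
Tree (level-order array): [45, 21, None, 18, 41, 13, None, 37, 42, 3, 16, 33, None, None, None, None, 12, 14, None, 23, 34, None, None, None, None, None, 24]
In a BST, the LCA of p=13, q=41 is the first node v on the
root-to-leaf path with p <= v <= q (go left if both < v, right if both > v).
Walk from root:
  at 45: both 13 and 41 < 45, go left
  at 21: 13 <= 21 <= 41, this is the LCA
LCA = 21


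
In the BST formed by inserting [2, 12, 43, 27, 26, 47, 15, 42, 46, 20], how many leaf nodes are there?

Tree built from: [2, 12, 43, 27, 26, 47, 15, 42, 46, 20]
Tree (level-order array): [2, None, 12, None, 43, 27, 47, 26, 42, 46, None, 15, None, None, None, None, None, None, 20]
Rule: A leaf has 0 children.
Per-node child counts:
  node 2: 1 child(ren)
  node 12: 1 child(ren)
  node 43: 2 child(ren)
  node 27: 2 child(ren)
  node 26: 1 child(ren)
  node 15: 1 child(ren)
  node 20: 0 child(ren)
  node 42: 0 child(ren)
  node 47: 1 child(ren)
  node 46: 0 child(ren)
Matching nodes: [20, 42, 46]
Count of leaf nodes: 3


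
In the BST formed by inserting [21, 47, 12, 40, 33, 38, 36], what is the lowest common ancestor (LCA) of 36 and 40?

Tree insertion order: [21, 47, 12, 40, 33, 38, 36]
Tree (level-order array): [21, 12, 47, None, None, 40, None, 33, None, None, 38, 36]
In a BST, the LCA of p=36, q=40 is the first node v on the
root-to-leaf path with p <= v <= q (go left if both < v, right if both > v).
Walk from root:
  at 21: both 36 and 40 > 21, go right
  at 47: both 36 and 40 < 47, go left
  at 40: 36 <= 40 <= 40, this is the LCA
LCA = 40


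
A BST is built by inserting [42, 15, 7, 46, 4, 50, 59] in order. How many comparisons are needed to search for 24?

Search path for 24: 42 -> 15
Found: False
Comparisons: 2


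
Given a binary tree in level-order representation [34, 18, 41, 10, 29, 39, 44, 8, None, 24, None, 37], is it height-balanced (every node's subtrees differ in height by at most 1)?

Tree (level-order array): [34, 18, 41, 10, 29, 39, 44, 8, None, 24, None, 37]
Definition: a tree is height-balanced if, at every node, |h(left) - h(right)| <= 1 (empty subtree has height -1).
Bottom-up per-node check:
  node 8: h_left=-1, h_right=-1, diff=0 [OK], height=0
  node 10: h_left=0, h_right=-1, diff=1 [OK], height=1
  node 24: h_left=-1, h_right=-1, diff=0 [OK], height=0
  node 29: h_left=0, h_right=-1, diff=1 [OK], height=1
  node 18: h_left=1, h_right=1, diff=0 [OK], height=2
  node 37: h_left=-1, h_right=-1, diff=0 [OK], height=0
  node 39: h_left=0, h_right=-1, diff=1 [OK], height=1
  node 44: h_left=-1, h_right=-1, diff=0 [OK], height=0
  node 41: h_left=1, h_right=0, diff=1 [OK], height=2
  node 34: h_left=2, h_right=2, diff=0 [OK], height=3
All nodes satisfy the balance condition.
Result: Balanced


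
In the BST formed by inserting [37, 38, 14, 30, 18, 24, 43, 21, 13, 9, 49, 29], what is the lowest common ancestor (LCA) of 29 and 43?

Tree insertion order: [37, 38, 14, 30, 18, 24, 43, 21, 13, 9, 49, 29]
Tree (level-order array): [37, 14, 38, 13, 30, None, 43, 9, None, 18, None, None, 49, None, None, None, 24, None, None, 21, 29]
In a BST, the LCA of p=29, q=43 is the first node v on the
root-to-leaf path with p <= v <= q (go left if both < v, right if both > v).
Walk from root:
  at 37: 29 <= 37 <= 43, this is the LCA
LCA = 37


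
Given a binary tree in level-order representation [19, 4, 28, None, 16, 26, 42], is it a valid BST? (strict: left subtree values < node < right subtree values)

Level-order array: [19, 4, 28, None, 16, 26, 42]
Validate using subtree bounds (lo, hi): at each node, require lo < value < hi,
then recurse left with hi=value and right with lo=value.
Preorder trace (stopping at first violation):
  at node 19 with bounds (-inf, +inf): OK
  at node 4 with bounds (-inf, 19): OK
  at node 16 with bounds (4, 19): OK
  at node 28 with bounds (19, +inf): OK
  at node 26 with bounds (19, 28): OK
  at node 42 with bounds (28, +inf): OK
No violation found at any node.
Result: Valid BST


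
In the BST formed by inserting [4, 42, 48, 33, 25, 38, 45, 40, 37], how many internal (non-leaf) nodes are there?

Tree built from: [4, 42, 48, 33, 25, 38, 45, 40, 37]
Tree (level-order array): [4, None, 42, 33, 48, 25, 38, 45, None, None, None, 37, 40]
Rule: An internal node has at least one child.
Per-node child counts:
  node 4: 1 child(ren)
  node 42: 2 child(ren)
  node 33: 2 child(ren)
  node 25: 0 child(ren)
  node 38: 2 child(ren)
  node 37: 0 child(ren)
  node 40: 0 child(ren)
  node 48: 1 child(ren)
  node 45: 0 child(ren)
Matching nodes: [4, 42, 33, 38, 48]
Count of internal (non-leaf) nodes: 5


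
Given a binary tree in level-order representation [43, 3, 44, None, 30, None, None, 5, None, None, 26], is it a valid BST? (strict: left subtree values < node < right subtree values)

Level-order array: [43, 3, 44, None, 30, None, None, 5, None, None, 26]
Validate using subtree bounds (lo, hi): at each node, require lo < value < hi,
then recurse left with hi=value and right with lo=value.
Preorder trace (stopping at first violation):
  at node 43 with bounds (-inf, +inf): OK
  at node 3 with bounds (-inf, 43): OK
  at node 30 with bounds (3, 43): OK
  at node 5 with bounds (3, 30): OK
  at node 26 with bounds (5, 30): OK
  at node 44 with bounds (43, +inf): OK
No violation found at any node.
Result: Valid BST


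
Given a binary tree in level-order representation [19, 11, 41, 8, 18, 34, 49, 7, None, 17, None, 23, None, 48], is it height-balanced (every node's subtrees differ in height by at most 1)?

Tree (level-order array): [19, 11, 41, 8, 18, 34, 49, 7, None, 17, None, 23, None, 48]
Definition: a tree is height-balanced if, at every node, |h(left) - h(right)| <= 1 (empty subtree has height -1).
Bottom-up per-node check:
  node 7: h_left=-1, h_right=-1, diff=0 [OK], height=0
  node 8: h_left=0, h_right=-1, diff=1 [OK], height=1
  node 17: h_left=-1, h_right=-1, diff=0 [OK], height=0
  node 18: h_left=0, h_right=-1, diff=1 [OK], height=1
  node 11: h_left=1, h_right=1, diff=0 [OK], height=2
  node 23: h_left=-1, h_right=-1, diff=0 [OK], height=0
  node 34: h_left=0, h_right=-1, diff=1 [OK], height=1
  node 48: h_left=-1, h_right=-1, diff=0 [OK], height=0
  node 49: h_left=0, h_right=-1, diff=1 [OK], height=1
  node 41: h_left=1, h_right=1, diff=0 [OK], height=2
  node 19: h_left=2, h_right=2, diff=0 [OK], height=3
All nodes satisfy the balance condition.
Result: Balanced


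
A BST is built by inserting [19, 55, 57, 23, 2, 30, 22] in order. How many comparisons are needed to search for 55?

Search path for 55: 19 -> 55
Found: True
Comparisons: 2


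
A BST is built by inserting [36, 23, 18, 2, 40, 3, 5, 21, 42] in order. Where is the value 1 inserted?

Starting tree (level order): [36, 23, 40, 18, None, None, 42, 2, 21, None, None, None, 3, None, None, None, 5]
Insertion path: 36 -> 23 -> 18 -> 2
Result: insert 1 as left child of 2
Final tree (level order): [36, 23, 40, 18, None, None, 42, 2, 21, None, None, 1, 3, None, None, None, None, None, 5]


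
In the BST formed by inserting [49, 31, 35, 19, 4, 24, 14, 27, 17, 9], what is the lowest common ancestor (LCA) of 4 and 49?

Tree insertion order: [49, 31, 35, 19, 4, 24, 14, 27, 17, 9]
Tree (level-order array): [49, 31, None, 19, 35, 4, 24, None, None, None, 14, None, 27, 9, 17]
In a BST, the LCA of p=4, q=49 is the first node v on the
root-to-leaf path with p <= v <= q (go left if both < v, right if both > v).
Walk from root:
  at 49: 4 <= 49 <= 49, this is the LCA
LCA = 49


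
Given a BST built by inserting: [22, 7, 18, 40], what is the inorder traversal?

Tree insertion order: [22, 7, 18, 40]
Tree (level-order array): [22, 7, 40, None, 18]
Inorder traversal: [7, 18, 22, 40]


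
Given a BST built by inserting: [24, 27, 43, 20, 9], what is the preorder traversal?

Tree insertion order: [24, 27, 43, 20, 9]
Tree (level-order array): [24, 20, 27, 9, None, None, 43]
Preorder traversal: [24, 20, 9, 27, 43]


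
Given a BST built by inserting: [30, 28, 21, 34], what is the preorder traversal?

Tree insertion order: [30, 28, 21, 34]
Tree (level-order array): [30, 28, 34, 21]
Preorder traversal: [30, 28, 21, 34]


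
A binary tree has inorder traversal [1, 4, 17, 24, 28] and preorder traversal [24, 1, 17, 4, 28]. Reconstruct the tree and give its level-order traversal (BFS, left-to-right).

Inorder:  [1, 4, 17, 24, 28]
Preorder: [24, 1, 17, 4, 28]
Algorithm: preorder visits root first, so consume preorder in order;
for each root, split the current inorder slice at that value into
left-subtree inorder and right-subtree inorder, then recurse.
Recursive splits:
  root=24; inorder splits into left=[1, 4, 17], right=[28]
  root=1; inorder splits into left=[], right=[4, 17]
  root=17; inorder splits into left=[4], right=[]
  root=4; inorder splits into left=[], right=[]
  root=28; inorder splits into left=[], right=[]
Reconstructed level-order: [24, 1, 28, 17, 4]


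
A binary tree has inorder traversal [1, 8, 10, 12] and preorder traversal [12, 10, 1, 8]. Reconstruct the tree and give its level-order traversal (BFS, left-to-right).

Inorder:  [1, 8, 10, 12]
Preorder: [12, 10, 1, 8]
Algorithm: preorder visits root first, so consume preorder in order;
for each root, split the current inorder slice at that value into
left-subtree inorder and right-subtree inorder, then recurse.
Recursive splits:
  root=12; inorder splits into left=[1, 8, 10], right=[]
  root=10; inorder splits into left=[1, 8], right=[]
  root=1; inorder splits into left=[], right=[8]
  root=8; inorder splits into left=[], right=[]
Reconstructed level-order: [12, 10, 1, 8]


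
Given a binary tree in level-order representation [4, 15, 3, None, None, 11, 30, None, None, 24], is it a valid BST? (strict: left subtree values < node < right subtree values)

Level-order array: [4, 15, 3, None, None, 11, 30, None, None, 24]
Validate using subtree bounds (lo, hi): at each node, require lo < value < hi,
then recurse left with hi=value and right with lo=value.
Preorder trace (stopping at first violation):
  at node 4 with bounds (-inf, +inf): OK
  at node 15 with bounds (-inf, 4): VIOLATION
Node 15 violates its bound: not (-inf < 15 < 4).
Result: Not a valid BST


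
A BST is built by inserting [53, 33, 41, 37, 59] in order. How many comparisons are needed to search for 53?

Search path for 53: 53
Found: True
Comparisons: 1


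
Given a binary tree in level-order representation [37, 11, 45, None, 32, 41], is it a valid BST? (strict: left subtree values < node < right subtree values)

Level-order array: [37, 11, 45, None, 32, 41]
Validate using subtree bounds (lo, hi): at each node, require lo < value < hi,
then recurse left with hi=value and right with lo=value.
Preorder trace (stopping at first violation):
  at node 37 with bounds (-inf, +inf): OK
  at node 11 with bounds (-inf, 37): OK
  at node 32 with bounds (11, 37): OK
  at node 45 with bounds (37, +inf): OK
  at node 41 with bounds (37, 45): OK
No violation found at any node.
Result: Valid BST


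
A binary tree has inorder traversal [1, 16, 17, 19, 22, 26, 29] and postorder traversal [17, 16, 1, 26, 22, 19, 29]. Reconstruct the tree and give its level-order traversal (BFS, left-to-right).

Inorder:   [1, 16, 17, 19, 22, 26, 29]
Postorder: [17, 16, 1, 26, 22, 19, 29]
Algorithm: postorder visits root last, so walk postorder right-to-left;
each value is the root of the current inorder slice — split it at that
value, recurse on the right subtree first, then the left.
Recursive splits:
  root=29; inorder splits into left=[1, 16, 17, 19, 22, 26], right=[]
  root=19; inorder splits into left=[1, 16, 17], right=[22, 26]
  root=22; inorder splits into left=[], right=[26]
  root=26; inorder splits into left=[], right=[]
  root=1; inorder splits into left=[], right=[16, 17]
  root=16; inorder splits into left=[], right=[17]
  root=17; inorder splits into left=[], right=[]
Reconstructed level-order: [29, 19, 1, 22, 16, 26, 17]


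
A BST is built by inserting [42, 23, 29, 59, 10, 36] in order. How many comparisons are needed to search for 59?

Search path for 59: 42 -> 59
Found: True
Comparisons: 2


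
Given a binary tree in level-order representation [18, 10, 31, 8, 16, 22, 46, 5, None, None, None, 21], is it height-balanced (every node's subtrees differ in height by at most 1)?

Tree (level-order array): [18, 10, 31, 8, 16, 22, 46, 5, None, None, None, 21]
Definition: a tree is height-balanced if, at every node, |h(left) - h(right)| <= 1 (empty subtree has height -1).
Bottom-up per-node check:
  node 5: h_left=-1, h_right=-1, diff=0 [OK], height=0
  node 8: h_left=0, h_right=-1, diff=1 [OK], height=1
  node 16: h_left=-1, h_right=-1, diff=0 [OK], height=0
  node 10: h_left=1, h_right=0, diff=1 [OK], height=2
  node 21: h_left=-1, h_right=-1, diff=0 [OK], height=0
  node 22: h_left=0, h_right=-1, diff=1 [OK], height=1
  node 46: h_left=-1, h_right=-1, diff=0 [OK], height=0
  node 31: h_left=1, h_right=0, diff=1 [OK], height=2
  node 18: h_left=2, h_right=2, diff=0 [OK], height=3
All nodes satisfy the balance condition.
Result: Balanced


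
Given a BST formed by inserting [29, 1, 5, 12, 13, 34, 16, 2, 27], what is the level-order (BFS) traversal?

Tree insertion order: [29, 1, 5, 12, 13, 34, 16, 2, 27]
Tree (level-order array): [29, 1, 34, None, 5, None, None, 2, 12, None, None, None, 13, None, 16, None, 27]
BFS from the root, enqueuing left then right child of each popped node:
  queue [29] -> pop 29, enqueue [1, 34], visited so far: [29]
  queue [1, 34] -> pop 1, enqueue [5], visited so far: [29, 1]
  queue [34, 5] -> pop 34, enqueue [none], visited so far: [29, 1, 34]
  queue [5] -> pop 5, enqueue [2, 12], visited so far: [29, 1, 34, 5]
  queue [2, 12] -> pop 2, enqueue [none], visited so far: [29, 1, 34, 5, 2]
  queue [12] -> pop 12, enqueue [13], visited so far: [29, 1, 34, 5, 2, 12]
  queue [13] -> pop 13, enqueue [16], visited so far: [29, 1, 34, 5, 2, 12, 13]
  queue [16] -> pop 16, enqueue [27], visited so far: [29, 1, 34, 5, 2, 12, 13, 16]
  queue [27] -> pop 27, enqueue [none], visited so far: [29, 1, 34, 5, 2, 12, 13, 16, 27]
Result: [29, 1, 34, 5, 2, 12, 13, 16, 27]


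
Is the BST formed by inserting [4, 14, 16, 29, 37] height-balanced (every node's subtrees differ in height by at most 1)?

Tree (level-order array): [4, None, 14, None, 16, None, 29, None, 37]
Definition: a tree is height-balanced if, at every node, |h(left) - h(right)| <= 1 (empty subtree has height -1).
Bottom-up per-node check:
  node 37: h_left=-1, h_right=-1, diff=0 [OK], height=0
  node 29: h_left=-1, h_right=0, diff=1 [OK], height=1
  node 16: h_left=-1, h_right=1, diff=2 [FAIL (|-1-1|=2 > 1)], height=2
  node 14: h_left=-1, h_right=2, diff=3 [FAIL (|-1-2|=3 > 1)], height=3
  node 4: h_left=-1, h_right=3, diff=4 [FAIL (|-1-3|=4 > 1)], height=4
Node 16 violates the condition: |-1 - 1| = 2 > 1.
Result: Not balanced


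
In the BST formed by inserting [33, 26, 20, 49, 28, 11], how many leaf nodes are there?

Tree built from: [33, 26, 20, 49, 28, 11]
Tree (level-order array): [33, 26, 49, 20, 28, None, None, 11]
Rule: A leaf has 0 children.
Per-node child counts:
  node 33: 2 child(ren)
  node 26: 2 child(ren)
  node 20: 1 child(ren)
  node 11: 0 child(ren)
  node 28: 0 child(ren)
  node 49: 0 child(ren)
Matching nodes: [11, 28, 49]
Count of leaf nodes: 3


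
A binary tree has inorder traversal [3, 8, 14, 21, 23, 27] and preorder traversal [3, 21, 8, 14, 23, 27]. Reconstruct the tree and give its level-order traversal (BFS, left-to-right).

Inorder:  [3, 8, 14, 21, 23, 27]
Preorder: [3, 21, 8, 14, 23, 27]
Algorithm: preorder visits root first, so consume preorder in order;
for each root, split the current inorder slice at that value into
left-subtree inorder and right-subtree inorder, then recurse.
Recursive splits:
  root=3; inorder splits into left=[], right=[8, 14, 21, 23, 27]
  root=21; inorder splits into left=[8, 14], right=[23, 27]
  root=8; inorder splits into left=[], right=[14]
  root=14; inorder splits into left=[], right=[]
  root=23; inorder splits into left=[], right=[27]
  root=27; inorder splits into left=[], right=[]
Reconstructed level-order: [3, 21, 8, 23, 14, 27]


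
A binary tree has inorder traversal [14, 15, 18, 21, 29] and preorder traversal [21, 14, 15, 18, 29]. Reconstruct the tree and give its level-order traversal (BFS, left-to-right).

Inorder:  [14, 15, 18, 21, 29]
Preorder: [21, 14, 15, 18, 29]
Algorithm: preorder visits root first, so consume preorder in order;
for each root, split the current inorder slice at that value into
left-subtree inorder and right-subtree inorder, then recurse.
Recursive splits:
  root=21; inorder splits into left=[14, 15, 18], right=[29]
  root=14; inorder splits into left=[], right=[15, 18]
  root=15; inorder splits into left=[], right=[18]
  root=18; inorder splits into left=[], right=[]
  root=29; inorder splits into left=[], right=[]
Reconstructed level-order: [21, 14, 29, 15, 18]


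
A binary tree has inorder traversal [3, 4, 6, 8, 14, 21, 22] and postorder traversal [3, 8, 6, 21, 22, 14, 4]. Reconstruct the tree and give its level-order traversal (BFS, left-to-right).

Inorder:   [3, 4, 6, 8, 14, 21, 22]
Postorder: [3, 8, 6, 21, 22, 14, 4]
Algorithm: postorder visits root last, so walk postorder right-to-left;
each value is the root of the current inorder slice — split it at that
value, recurse on the right subtree first, then the left.
Recursive splits:
  root=4; inorder splits into left=[3], right=[6, 8, 14, 21, 22]
  root=14; inorder splits into left=[6, 8], right=[21, 22]
  root=22; inorder splits into left=[21], right=[]
  root=21; inorder splits into left=[], right=[]
  root=6; inorder splits into left=[], right=[8]
  root=8; inorder splits into left=[], right=[]
  root=3; inorder splits into left=[], right=[]
Reconstructed level-order: [4, 3, 14, 6, 22, 8, 21]


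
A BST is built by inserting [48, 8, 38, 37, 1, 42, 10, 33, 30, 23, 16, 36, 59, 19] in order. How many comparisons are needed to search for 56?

Search path for 56: 48 -> 59
Found: False
Comparisons: 2


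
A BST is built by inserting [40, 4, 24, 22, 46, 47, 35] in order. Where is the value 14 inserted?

Starting tree (level order): [40, 4, 46, None, 24, None, 47, 22, 35]
Insertion path: 40 -> 4 -> 24 -> 22
Result: insert 14 as left child of 22
Final tree (level order): [40, 4, 46, None, 24, None, 47, 22, 35, None, None, 14]


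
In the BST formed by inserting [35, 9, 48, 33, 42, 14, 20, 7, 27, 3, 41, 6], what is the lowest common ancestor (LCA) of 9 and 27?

Tree insertion order: [35, 9, 48, 33, 42, 14, 20, 7, 27, 3, 41, 6]
Tree (level-order array): [35, 9, 48, 7, 33, 42, None, 3, None, 14, None, 41, None, None, 6, None, 20, None, None, None, None, None, 27]
In a BST, the LCA of p=9, q=27 is the first node v on the
root-to-leaf path with p <= v <= q (go left if both < v, right if both > v).
Walk from root:
  at 35: both 9 and 27 < 35, go left
  at 9: 9 <= 9 <= 27, this is the LCA
LCA = 9


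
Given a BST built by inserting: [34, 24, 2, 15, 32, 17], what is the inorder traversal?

Tree insertion order: [34, 24, 2, 15, 32, 17]
Tree (level-order array): [34, 24, None, 2, 32, None, 15, None, None, None, 17]
Inorder traversal: [2, 15, 17, 24, 32, 34]


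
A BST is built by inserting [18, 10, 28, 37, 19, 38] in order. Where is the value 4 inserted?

Starting tree (level order): [18, 10, 28, None, None, 19, 37, None, None, None, 38]
Insertion path: 18 -> 10
Result: insert 4 as left child of 10
Final tree (level order): [18, 10, 28, 4, None, 19, 37, None, None, None, None, None, 38]


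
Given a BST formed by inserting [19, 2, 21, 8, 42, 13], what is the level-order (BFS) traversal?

Tree insertion order: [19, 2, 21, 8, 42, 13]
Tree (level-order array): [19, 2, 21, None, 8, None, 42, None, 13]
BFS from the root, enqueuing left then right child of each popped node:
  queue [19] -> pop 19, enqueue [2, 21], visited so far: [19]
  queue [2, 21] -> pop 2, enqueue [8], visited so far: [19, 2]
  queue [21, 8] -> pop 21, enqueue [42], visited so far: [19, 2, 21]
  queue [8, 42] -> pop 8, enqueue [13], visited so far: [19, 2, 21, 8]
  queue [42, 13] -> pop 42, enqueue [none], visited so far: [19, 2, 21, 8, 42]
  queue [13] -> pop 13, enqueue [none], visited so far: [19, 2, 21, 8, 42, 13]
Result: [19, 2, 21, 8, 42, 13]


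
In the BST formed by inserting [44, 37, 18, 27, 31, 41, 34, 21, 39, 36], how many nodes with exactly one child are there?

Tree built from: [44, 37, 18, 27, 31, 41, 34, 21, 39, 36]
Tree (level-order array): [44, 37, None, 18, 41, None, 27, 39, None, 21, 31, None, None, None, None, None, 34, None, 36]
Rule: These are nodes with exactly 1 non-null child.
Per-node child counts:
  node 44: 1 child(ren)
  node 37: 2 child(ren)
  node 18: 1 child(ren)
  node 27: 2 child(ren)
  node 21: 0 child(ren)
  node 31: 1 child(ren)
  node 34: 1 child(ren)
  node 36: 0 child(ren)
  node 41: 1 child(ren)
  node 39: 0 child(ren)
Matching nodes: [44, 18, 31, 34, 41]
Count of nodes with exactly one child: 5


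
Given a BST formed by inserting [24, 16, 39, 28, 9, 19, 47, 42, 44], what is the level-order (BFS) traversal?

Tree insertion order: [24, 16, 39, 28, 9, 19, 47, 42, 44]
Tree (level-order array): [24, 16, 39, 9, 19, 28, 47, None, None, None, None, None, None, 42, None, None, 44]
BFS from the root, enqueuing left then right child of each popped node:
  queue [24] -> pop 24, enqueue [16, 39], visited so far: [24]
  queue [16, 39] -> pop 16, enqueue [9, 19], visited so far: [24, 16]
  queue [39, 9, 19] -> pop 39, enqueue [28, 47], visited so far: [24, 16, 39]
  queue [9, 19, 28, 47] -> pop 9, enqueue [none], visited so far: [24, 16, 39, 9]
  queue [19, 28, 47] -> pop 19, enqueue [none], visited so far: [24, 16, 39, 9, 19]
  queue [28, 47] -> pop 28, enqueue [none], visited so far: [24, 16, 39, 9, 19, 28]
  queue [47] -> pop 47, enqueue [42], visited so far: [24, 16, 39, 9, 19, 28, 47]
  queue [42] -> pop 42, enqueue [44], visited so far: [24, 16, 39, 9, 19, 28, 47, 42]
  queue [44] -> pop 44, enqueue [none], visited so far: [24, 16, 39, 9, 19, 28, 47, 42, 44]
Result: [24, 16, 39, 9, 19, 28, 47, 42, 44]


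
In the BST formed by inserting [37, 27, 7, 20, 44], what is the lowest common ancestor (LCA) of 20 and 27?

Tree insertion order: [37, 27, 7, 20, 44]
Tree (level-order array): [37, 27, 44, 7, None, None, None, None, 20]
In a BST, the LCA of p=20, q=27 is the first node v on the
root-to-leaf path with p <= v <= q (go left if both < v, right if both > v).
Walk from root:
  at 37: both 20 and 27 < 37, go left
  at 27: 20 <= 27 <= 27, this is the LCA
LCA = 27


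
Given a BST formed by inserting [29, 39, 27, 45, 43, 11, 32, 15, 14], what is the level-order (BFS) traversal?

Tree insertion order: [29, 39, 27, 45, 43, 11, 32, 15, 14]
Tree (level-order array): [29, 27, 39, 11, None, 32, 45, None, 15, None, None, 43, None, 14]
BFS from the root, enqueuing left then right child of each popped node:
  queue [29] -> pop 29, enqueue [27, 39], visited so far: [29]
  queue [27, 39] -> pop 27, enqueue [11], visited so far: [29, 27]
  queue [39, 11] -> pop 39, enqueue [32, 45], visited so far: [29, 27, 39]
  queue [11, 32, 45] -> pop 11, enqueue [15], visited so far: [29, 27, 39, 11]
  queue [32, 45, 15] -> pop 32, enqueue [none], visited so far: [29, 27, 39, 11, 32]
  queue [45, 15] -> pop 45, enqueue [43], visited so far: [29, 27, 39, 11, 32, 45]
  queue [15, 43] -> pop 15, enqueue [14], visited so far: [29, 27, 39, 11, 32, 45, 15]
  queue [43, 14] -> pop 43, enqueue [none], visited so far: [29, 27, 39, 11, 32, 45, 15, 43]
  queue [14] -> pop 14, enqueue [none], visited so far: [29, 27, 39, 11, 32, 45, 15, 43, 14]
Result: [29, 27, 39, 11, 32, 45, 15, 43, 14]


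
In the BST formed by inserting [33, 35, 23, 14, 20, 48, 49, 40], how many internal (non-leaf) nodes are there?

Tree built from: [33, 35, 23, 14, 20, 48, 49, 40]
Tree (level-order array): [33, 23, 35, 14, None, None, 48, None, 20, 40, 49]
Rule: An internal node has at least one child.
Per-node child counts:
  node 33: 2 child(ren)
  node 23: 1 child(ren)
  node 14: 1 child(ren)
  node 20: 0 child(ren)
  node 35: 1 child(ren)
  node 48: 2 child(ren)
  node 40: 0 child(ren)
  node 49: 0 child(ren)
Matching nodes: [33, 23, 14, 35, 48]
Count of internal (non-leaf) nodes: 5


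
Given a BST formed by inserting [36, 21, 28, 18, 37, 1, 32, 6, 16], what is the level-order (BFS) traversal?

Tree insertion order: [36, 21, 28, 18, 37, 1, 32, 6, 16]
Tree (level-order array): [36, 21, 37, 18, 28, None, None, 1, None, None, 32, None, 6, None, None, None, 16]
BFS from the root, enqueuing left then right child of each popped node:
  queue [36] -> pop 36, enqueue [21, 37], visited so far: [36]
  queue [21, 37] -> pop 21, enqueue [18, 28], visited so far: [36, 21]
  queue [37, 18, 28] -> pop 37, enqueue [none], visited so far: [36, 21, 37]
  queue [18, 28] -> pop 18, enqueue [1], visited so far: [36, 21, 37, 18]
  queue [28, 1] -> pop 28, enqueue [32], visited so far: [36, 21, 37, 18, 28]
  queue [1, 32] -> pop 1, enqueue [6], visited so far: [36, 21, 37, 18, 28, 1]
  queue [32, 6] -> pop 32, enqueue [none], visited so far: [36, 21, 37, 18, 28, 1, 32]
  queue [6] -> pop 6, enqueue [16], visited so far: [36, 21, 37, 18, 28, 1, 32, 6]
  queue [16] -> pop 16, enqueue [none], visited so far: [36, 21, 37, 18, 28, 1, 32, 6, 16]
Result: [36, 21, 37, 18, 28, 1, 32, 6, 16]


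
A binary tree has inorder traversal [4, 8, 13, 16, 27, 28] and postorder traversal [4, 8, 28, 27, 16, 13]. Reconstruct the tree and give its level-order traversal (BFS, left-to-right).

Inorder:   [4, 8, 13, 16, 27, 28]
Postorder: [4, 8, 28, 27, 16, 13]
Algorithm: postorder visits root last, so walk postorder right-to-left;
each value is the root of the current inorder slice — split it at that
value, recurse on the right subtree first, then the left.
Recursive splits:
  root=13; inorder splits into left=[4, 8], right=[16, 27, 28]
  root=16; inorder splits into left=[], right=[27, 28]
  root=27; inorder splits into left=[], right=[28]
  root=28; inorder splits into left=[], right=[]
  root=8; inorder splits into left=[4], right=[]
  root=4; inorder splits into left=[], right=[]
Reconstructed level-order: [13, 8, 16, 4, 27, 28]


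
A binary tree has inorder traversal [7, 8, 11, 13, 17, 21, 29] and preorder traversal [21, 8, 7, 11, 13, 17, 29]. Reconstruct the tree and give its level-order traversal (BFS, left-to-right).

Inorder:  [7, 8, 11, 13, 17, 21, 29]
Preorder: [21, 8, 7, 11, 13, 17, 29]
Algorithm: preorder visits root first, so consume preorder in order;
for each root, split the current inorder slice at that value into
left-subtree inorder and right-subtree inorder, then recurse.
Recursive splits:
  root=21; inorder splits into left=[7, 8, 11, 13, 17], right=[29]
  root=8; inorder splits into left=[7], right=[11, 13, 17]
  root=7; inorder splits into left=[], right=[]
  root=11; inorder splits into left=[], right=[13, 17]
  root=13; inorder splits into left=[], right=[17]
  root=17; inorder splits into left=[], right=[]
  root=29; inorder splits into left=[], right=[]
Reconstructed level-order: [21, 8, 29, 7, 11, 13, 17]


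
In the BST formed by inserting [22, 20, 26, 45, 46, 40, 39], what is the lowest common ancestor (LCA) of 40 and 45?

Tree insertion order: [22, 20, 26, 45, 46, 40, 39]
Tree (level-order array): [22, 20, 26, None, None, None, 45, 40, 46, 39]
In a BST, the LCA of p=40, q=45 is the first node v on the
root-to-leaf path with p <= v <= q (go left if both < v, right if both > v).
Walk from root:
  at 22: both 40 and 45 > 22, go right
  at 26: both 40 and 45 > 26, go right
  at 45: 40 <= 45 <= 45, this is the LCA
LCA = 45


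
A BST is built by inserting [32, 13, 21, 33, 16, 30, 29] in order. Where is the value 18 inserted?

Starting tree (level order): [32, 13, 33, None, 21, None, None, 16, 30, None, None, 29]
Insertion path: 32 -> 13 -> 21 -> 16
Result: insert 18 as right child of 16
Final tree (level order): [32, 13, 33, None, 21, None, None, 16, 30, None, 18, 29]


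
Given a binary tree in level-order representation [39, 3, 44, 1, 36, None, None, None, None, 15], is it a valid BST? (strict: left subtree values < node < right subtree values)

Level-order array: [39, 3, 44, 1, 36, None, None, None, None, 15]
Validate using subtree bounds (lo, hi): at each node, require lo < value < hi,
then recurse left with hi=value and right with lo=value.
Preorder trace (stopping at first violation):
  at node 39 with bounds (-inf, +inf): OK
  at node 3 with bounds (-inf, 39): OK
  at node 1 with bounds (-inf, 3): OK
  at node 36 with bounds (3, 39): OK
  at node 15 with bounds (3, 36): OK
  at node 44 with bounds (39, +inf): OK
No violation found at any node.
Result: Valid BST


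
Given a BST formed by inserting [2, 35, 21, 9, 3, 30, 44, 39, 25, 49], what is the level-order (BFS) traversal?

Tree insertion order: [2, 35, 21, 9, 3, 30, 44, 39, 25, 49]
Tree (level-order array): [2, None, 35, 21, 44, 9, 30, 39, 49, 3, None, 25]
BFS from the root, enqueuing left then right child of each popped node:
  queue [2] -> pop 2, enqueue [35], visited so far: [2]
  queue [35] -> pop 35, enqueue [21, 44], visited so far: [2, 35]
  queue [21, 44] -> pop 21, enqueue [9, 30], visited so far: [2, 35, 21]
  queue [44, 9, 30] -> pop 44, enqueue [39, 49], visited so far: [2, 35, 21, 44]
  queue [9, 30, 39, 49] -> pop 9, enqueue [3], visited so far: [2, 35, 21, 44, 9]
  queue [30, 39, 49, 3] -> pop 30, enqueue [25], visited so far: [2, 35, 21, 44, 9, 30]
  queue [39, 49, 3, 25] -> pop 39, enqueue [none], visited so far: [2, 35, 21, 44, 9, 30, 39]
  queue [49, 3, 25] -> pop 49, enqueue [none], visited so far: [2, 35, 21, 44, 9, 30, 39, 49]
  queue [3, 25] -> pop 3, enqueue [none], visited so far: [2, 35, 21, 44, 9, 30, 39, 49, 3]
  queue [25] -> pop 25, enqueue [none], visited so far: [2, 35, 21, 44, 9, 30, 39, 49, 3, 25]
Result: [2, 35, 21, 44, 9, 30, 39, 49, 3, 25]


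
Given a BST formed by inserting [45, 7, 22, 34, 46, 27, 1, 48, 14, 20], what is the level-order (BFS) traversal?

Tree insertion order: [45, 7, 22, 34, 46, 27, 1, 48, 14, 20]
Tree (level-order array): [45, 7, 46, 1, 22, None, 48, None, None, 14, 34, None, None, None, 20, 27]
BFS from the root, enqueuing left then right child of each popped node:
  queue [45] -> pop 45, enqueue [7, 46], visited so far: [45]
  queue [7, 46] -> pop 7, enqueue [1, 22], visited so far: [45, 7]
  queue [46, 1, 22] -> pop 46, enqueue [48], visited so far: [45, 7, 46]
  queue [1, 22, 48] -> pop 1, enqueue [none], visited so far: [45, 7, 46, 1]
  queue [22, 48] -> pop 22, enqueue [14, 34], visited so far: [45, 7, 46, 1, 22]
  queue [48, 14, 34] -> pop 48, enqueue [none], visited so far: [45, 7, 46, 1, 22, 48]
  queue [14, 34] -> pop 14, enqueue [20], visited so far: [45, 7, 46, 1, 22, 48, 14]
  queue [34, 20] -> pop 34, enqueue [27], visited so far: [45, 7, 46, 1, 22, 48, 14, 34]
  queue [20, 27] -> pop 20, enqueue [none], visited so far: [45, 7, 46, 1, 22, 48, 14, 34, 20]
  queue [27] -> pop 27, enqueue [none], visited so far: [45, 7, 46, 1, 22, 48, 14, 34, 20, 27]
Result: [45, 7, 46, 1, 22, 48, 14, 34, 20, 27]


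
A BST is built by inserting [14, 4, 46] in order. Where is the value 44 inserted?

Starting tree (level order): [14, 4, 46]
Insertion path: 14 -> 46
Result: insert 44 as left child of 46
Final tree (level order): [14, 4, 46, None, None, 44]


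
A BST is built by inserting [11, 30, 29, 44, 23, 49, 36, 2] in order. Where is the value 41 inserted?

Starting tree (level order): [11, 2, 30, None, None, 29, 44, 23, None, 36, 49]
Insertion path: 11 -> 30 -> 44 -> 36
Result: insert 41 as right child of 36
Final tree (level order): [11, 2, 30, None, None, 29, 44, 23, None, 36, 49, None, None, None, 41]


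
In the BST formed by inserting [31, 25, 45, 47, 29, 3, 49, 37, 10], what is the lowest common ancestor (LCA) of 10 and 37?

Tree insertion order: [31, 25, 45, 47, 29, 3, 49, 37, 10]
Tree (level-order array): [31, 25, 45, 3, 29, 37, 47, None, 10, None, None, None, None, None, 49]
In a BST, the LCA of p=10, q=37 is the first node v on the
root-to-leaf path with p <= v <= q (go left if both < v, right if both > v).
Walk from root:
  at 31: 10 <= 31 <= 37, this is the LCA
LCA = 31


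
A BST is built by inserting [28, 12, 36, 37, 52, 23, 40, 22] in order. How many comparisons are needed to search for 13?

Search path for 13: 28 -> 12 -> 23 -> 22
Found: False
Comparisons: 4


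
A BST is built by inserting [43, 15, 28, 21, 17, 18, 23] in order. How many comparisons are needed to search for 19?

Search path for 19: 43 -> 15 -> 28 -> 21 -> 17 -> 18
Found: False
Comparisons: 6


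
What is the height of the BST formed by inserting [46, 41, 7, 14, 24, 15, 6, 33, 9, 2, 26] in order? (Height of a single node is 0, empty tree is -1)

Insertion order: [46, 41, 7, 14, 24, 15, 6, 33, 9, 2, 26]
Tree (level-order array): [46, 41, None, 7, None, 6, 14, 2, None, 9, 24, None, None, None, None, 15, 33, None, None, 26]
Compute height bottom-up (empty subtree = -1):
  height(2) = 1 + max(-1, -1) = 0
  height(6) = 1 + max(0, -1) = 1
  height(9) = 1 + max(-1, -1) = 0
  height(15) = 1 + max(-1, -1) = 0
  height(26) = 1 + max(-1, -1) = 0
  height(33) = 1 + max(0, -1) = 1
  height(24) = 1 + max(0, 1) = 2
  height(14) = 1 + max(0, 2) = 3
  height(7) = 1 + max(1, 3) = 4
  height(41) = 1 + max(4, -1) = 5
  height(46) = 1 + max(5, -1) = 6
Height = 6


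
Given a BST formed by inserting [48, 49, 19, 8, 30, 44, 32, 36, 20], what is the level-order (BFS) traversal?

Tree insertion order: [48, 49, 19, 8, 30, 44, 32, 36, 20]
Tree (level-order array): [48, 19, 49, 8, 30, None, None, None, None, 20, 44, None, None, 32, None, None, 36]
BFS from the root, enqueuing left then right child of each popped node:
  queue [48] -> pop 48, enqueue [19, 49], visited so far: [48]
  queue [19, 49] -> pop 19, enqueue [8, 30], visited so far: [48, 19]
  queue [49, 8, 30] -> pop 49, enqueue [none], visited so far: [48, 19, 49]
  queue [8, 30] -> pop 8, enqueue [none], visited so far: [48, 19, 49, 8]
  queue [30] -> pop 30, enqueue [20, 44], visited so far: [48, 19, 49, 8, 30]
  queue [20, 44] -> pop 20, enqueue [none], visited so far: [48, 19, 49, 8, 30, 20]
  queue [44] -> pop 44, enqueue [32], visited so far: [48, 19, 49, 8, 30, 20, 44]
  queue [32] -> pop 32, enqueue [36], visited so far: [48, 19, 49, 8, 30, 20, 44, 32]
  queue [36] -> pop 36, enqueue [none], visited so far: [48, 19, 49, 8, 30, 20, 44, 32, 36]
Result: [48, 19, 49, 8, 30, 20, 44, 32, 36]


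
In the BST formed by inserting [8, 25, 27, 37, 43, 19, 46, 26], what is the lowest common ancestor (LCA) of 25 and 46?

Tree insertion order: [8, 25, 27, 37, 43, 19, 46, 26]
Tree (level-order array): [8, None, 25, 19, 27, None, None, 26, 37, None, None, None, 43, None, 46]
In a BST, the LCA of p=25, q=46 is the first node v on the
root-to-leaf path with p <= v <= q (go left if both < v, right if both > v).
Walk from root:
  at 8: both 25 and 46 > 8, go right
  at 25: 25 <= 25 <= 46, this is the LCA
LCA = 25


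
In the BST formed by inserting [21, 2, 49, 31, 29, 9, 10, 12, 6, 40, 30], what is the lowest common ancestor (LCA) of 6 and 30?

Tree insertion order: [21, 2, 49, 31, 29, 9, 10, 12, 6, 40, 30]
Tree (level-order array): [21, 2, 49, None, 9, 31, None, 6, 10, 29, 40, None, None, None, 12, None, 30]
In a BST, the LCA of p=6, q=30 is the first node v on the
root-to-leaf path with p <= v <= q (go left if both < v, right if both > v).
Walk from root:
  at 21: 6 <= 21 <= 30, this is the LCA
LCA = 21


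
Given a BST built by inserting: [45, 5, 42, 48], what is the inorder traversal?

Tree insertion order: [45, 5, 42, 48]
Tree (level-order array): [45, 5, 48, None, 42]
Inorder traversal: [5, 42, 45, 48]


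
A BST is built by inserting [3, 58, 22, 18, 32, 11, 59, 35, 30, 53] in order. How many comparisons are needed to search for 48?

Search path for 48: 3 -> 58 -> 22 -> 32 -> 35 -> 53
Found: False
Comparisons: 6


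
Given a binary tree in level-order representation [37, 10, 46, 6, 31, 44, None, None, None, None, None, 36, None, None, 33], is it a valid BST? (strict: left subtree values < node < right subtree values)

Level-order array: [37, 10, 46, 6, 31, 44, None, None, None, None, None, 36, None, None, 33]
Validate using subtree bounds (lo, hi): at each node, require lo < value < hi,
then recurse left with hi=value and right with lo=value.
Preorder trace (stopping at first violation):
  at node 37 with bounds (-inf, +inf): OK
  at node 10 with bounds (-inf, 37): OK
  at node 6 with bounds (-inf, 10): OK
  at node 31 with bounds (10, 37): OK
  at node 46 with bounds (37, +inf): OK
  at node 44 with bounds (37, 46): OK
  at node 36 with bounds (37, 44): VIOLATION
Node 36 violates its bound: not (37 < 36 < 44).
Result: Not a valid BST


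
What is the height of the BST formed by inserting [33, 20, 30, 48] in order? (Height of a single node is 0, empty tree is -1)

Insertion order: [33, 20, 30, 48]
Tree (level-order array): [33, 20, 48, None, 30]
Compute height bottom-up (empty subtree = -1):
  height(30) = 1 + max(-1, -1) = 0
  height(20) = 1 + max(-1, 0) = 1
  height(48) = 1 + max(-1, -1) = 0
  height(33) = 1 + max(1, 0) = 2
Height = 2


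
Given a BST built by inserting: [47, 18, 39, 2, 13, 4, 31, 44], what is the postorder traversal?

Tree insertion order: [47, 18, 39, 2, 13, 4, 31, 44]
Tree (level-order array): [47, 18, None, 2, 39, None, 13, 31, 44, 4]
Postorder traversal: [4, 13, 2, 31, 44, 39, 18, 47]


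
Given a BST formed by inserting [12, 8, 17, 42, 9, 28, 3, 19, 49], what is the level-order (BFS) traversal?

Tree insertion order: [12, 8, 17, 42, 9, 28, 3, 19, 49]
Tree (level-order array): [12, 8, 17, 3, 9, None, 42, None, None, None, None, 28, 49, 19]
BFS from the root, enqueuing left then right child of each popped node:
  queue [12] -> pop 12, enqueue [8, 17], visited so far: [12]
  queue [8, 17] -> pop 8, enqueue [3, 9], visited so far: [12, 8]
  queue [17, 3, 9] -> pop 17, enqueue [42], visited so far: [12, 8, 17]
  queue [3, 9, 42] -> pop 3, enqueue [none], visited so far: [12, 8, 17, 3]
  queue [9, 42] -> pop 9, enqueue [none], visited so far: [12, 8, 17, 3, 9]
  queue [42] -> pop 42, enqueue [28, 49], visited so far: [12, 8, 17, 3, 9, 42]
  queue [28, 49] -> pop 28, enqueue [19], visited so far: [12, 8, 17, 3, 9, 42, 28]
  queue [49, 19] -> pop 49, enqueue [none], visited so far: [12, 8, 17, 3, 9, 42, 28, 49]
  queue [19] -> pop 19, enqueue [none], visited so far: [12, 8, 17, 3, 9, 42, 28, 49, 19]
Result: [12, 8, 17, 3, 9, 42, 28, 49, 19]


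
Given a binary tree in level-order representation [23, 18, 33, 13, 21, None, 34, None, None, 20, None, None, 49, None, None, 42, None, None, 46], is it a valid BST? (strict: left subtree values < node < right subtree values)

Level-order array: [23, 18, 33, 13, 21, None, 34, None, None, 20, None, None, 49, None, None, 42, None, None, 46]
Validate using subtree bounds (lo, hi): at each node, require lo < value < hi,
then recurse left with hi=value and right with lo=value.
Preorder trace (stopping at first violation):
  at node 23 with bounds (-inf, +inf): OK
  at node 18 with bounds (-inf, 23): OK
  at node 13 with bounds (-inf, 18): OK
  at node 21 with bounds (18, 23): OK
  at node 20 with bounds (18, 21): OK
  at node 33 with bounds (23, +inf): OK
  at node 34 with bounds (33, +inf): OK
  at node 49 with bounds (34, +inf): OK
  at node 42 with bounds (34, 49): OK
  at node 46 with bounds (42, 49): OK
No violation found at any node.
Result: Valid BST
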